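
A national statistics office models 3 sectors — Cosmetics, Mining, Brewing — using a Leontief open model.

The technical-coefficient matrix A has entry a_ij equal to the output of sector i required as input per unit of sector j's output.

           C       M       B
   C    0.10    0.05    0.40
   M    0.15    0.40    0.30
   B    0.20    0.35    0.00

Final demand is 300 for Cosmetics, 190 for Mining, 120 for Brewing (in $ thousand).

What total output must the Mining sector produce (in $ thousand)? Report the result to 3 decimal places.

I − A =
  [   0.90    -0.05    -0.40]
  [  -0.15     0.60    -0.30]
  [  -0.20    -0.35     1.00]
Cofactors of I−A, C_ij = (−1)^(i+j)·(minor ij) (rows/columns in the sector order above):
  C_11 = (0.60)(1.00) − (-0.30)(-0.35) = 0.4950
  C_12 = −[(-0.15)(1.00) − (-0.30)(-0.20)] = 0.2100
  C_13 = (-0.15)(-0.35) − (0.60)(-0.20) = 0.1725
  C_21 = −[(-0.05)(1.00) − (-0.40)(-0.35)] = 0.1900
  C_22 = (0.90)(1.00) − (-0.40)(-0.20) = 0.8200
  C_23 = −[(0.90)(-0.35) − (-0.05)(-0.20)] = 0.3250
  C_31 = (-0.05)(-0.30) − (-0.40)(0.60) = 0.2550
  C_32 = −[(0.90)(-0.30) − (-0.40)(-0.15)] = 0.3300
  C_33 = (0.90)(0.60) − (-0.05)(-0.15) = 0.5325
det(I−A) = Σ_j (I−A)_1j·C_1j = (0.90)(0.4950) + (-0.05)(0.2100) + (-0.40)(0.1725) = 0.3660
adj(I−A) = Cᵀ =
  [ 0.4950   0.1900   0.2550]
  [ 0.2100   0.8200   0.3300]
  [ 0.1725   0.3250   0.5325]
(I − A)⁻¹ = adj(I−A) / det(I−A) ≈
  [   1.3525     0.5191     0.6967]
  [   0.5738     2.2404     0.9016]
  [   0.4713     0.8880     1.4549]
x = (I − A)⁻¹ d = adj(I−A)·d / det(I−A), with det(I−A) = 0.3660:
  x_C = (0.4950·300 + 0.1900·190 + 0.2550·120) / 0.3660 = 215.20 / 0.3660 ≈ 587.978
  x_M = (0.2100·300 + 0.8200·190 + 0.3300·120) / 0.3660 = 258.40 / 0.3660 ≈ 706.011
  x_B = (0.1725·300 + 0.3250·190 + 0.5325·120) / 0.3660 = 177.40 / 0.3660 ≈ 484.699

x_M = 706.011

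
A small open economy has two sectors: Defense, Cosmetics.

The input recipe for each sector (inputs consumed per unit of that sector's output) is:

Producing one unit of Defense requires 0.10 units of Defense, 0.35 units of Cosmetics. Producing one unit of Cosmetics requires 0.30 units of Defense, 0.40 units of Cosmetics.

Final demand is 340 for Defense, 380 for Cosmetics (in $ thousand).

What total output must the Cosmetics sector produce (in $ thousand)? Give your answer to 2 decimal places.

I − A =
  [   0.90    -0.30]
  [  -0.35     0.60]
det(I−A) = (0.90)(0.60) − (-0.30)(-0.35) = 0.4350
adj(I−A) = [[0.60, 0.30], [0.35, 0.90]]
(I − A)⁻¹ = adj(I−A) / det(I−A) ≈
  [   1.3793     0.6897]
  [   0.8046     2.0690]
x = (I − A)⁻¹ d = adj(I−A)·d / det(I−A), with det(I−A) = 0.4350:
  x_1 = (0.60·340 + 0.30·380) / 0.4350 = 318.00 / 0.4350 ≈ 731.03
  x_2 = (0.35·340 + 0.90·380) / 0.4350 = 461.00 / 0.4350 ≈ 1059.77

x_2 = 1059.77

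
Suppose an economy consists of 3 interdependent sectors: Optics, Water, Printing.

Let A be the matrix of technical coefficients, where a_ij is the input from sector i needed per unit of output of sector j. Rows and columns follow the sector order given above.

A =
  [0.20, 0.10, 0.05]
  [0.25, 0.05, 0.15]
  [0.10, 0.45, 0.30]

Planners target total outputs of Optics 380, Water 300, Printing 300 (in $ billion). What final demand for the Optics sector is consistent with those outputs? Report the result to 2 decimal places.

d_1 = 259.00

I − A =
  [   0.80    -0.10    -0.05]
  [  -0.25     0.95    -0.15]
  [  -0.10    -0.45     0.70]
d = (I − A) x:
  d_1 = (+0.80)·380 + (-0.10)·300 + (-0.05)·300 = 259.00
  d_2 = (-0.25)·380 + (+0.95)·300 + (-0.15)·300 = 145.00
  d_3 = (-0.10)·380 + (-0.45)·300 + (+0.70)·300 = 37.00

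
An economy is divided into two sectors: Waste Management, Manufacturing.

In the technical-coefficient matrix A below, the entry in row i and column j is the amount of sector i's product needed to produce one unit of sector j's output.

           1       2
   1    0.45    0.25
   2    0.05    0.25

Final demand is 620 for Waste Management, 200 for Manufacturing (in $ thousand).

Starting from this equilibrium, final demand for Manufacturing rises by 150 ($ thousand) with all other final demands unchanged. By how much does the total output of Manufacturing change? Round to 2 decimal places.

I − A =
  [   0.55    -0.25]
  [  -0.05     0.75]
det(I−A) = (0.55)(0.75) − (-0.25)(-0.05) = 0.4000
adj(I−A) = [[0.75, 0.25], [0.05, 0.55]]
(I − A)⁻¹ = adj(I−A) / det(I−A) ≈
  [   1.8750     0.6250]
  [   0.1250     1.3750]
Δx = (I − A)⁻¹ Δd with Δd having +150 in the Manufacturing component and 0 elsewhere.
So Δx_2 = L_22 · (+150), where L_22 = adj(I−A)_22 / det(I−A) = 0.55 / 0.4000.
Δx_2 = 0.55 × (+150) / 0.4000 = 82.50 / 0.4000 = 206.25.

Δx_2 = 206.25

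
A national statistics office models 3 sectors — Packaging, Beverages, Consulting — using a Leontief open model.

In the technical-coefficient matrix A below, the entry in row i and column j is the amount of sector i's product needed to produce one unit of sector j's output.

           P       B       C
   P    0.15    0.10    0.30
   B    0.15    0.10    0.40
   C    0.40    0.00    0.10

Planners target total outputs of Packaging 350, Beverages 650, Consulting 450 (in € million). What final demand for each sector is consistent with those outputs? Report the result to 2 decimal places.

I − A =
  [   0.85    -0.10    -0.30]
  [  -0.15     0.90    -0.40]
  [  -0.40     0.00     0.90]
d = (I − A) x:
  d_P = (+0.85)·350 + (-0.10)·650 + (-0.30)·450 = 97.50
  d_B = (-0.15)·350 + (+0.90)·650 + (-0.40)·450 = 352.50
  d_C = (-0.40)·350 + (+0.00)·650 + (+0.90)·450 = 265.00

d_P = 97.50, d_B = 352.50, d_C = 265.00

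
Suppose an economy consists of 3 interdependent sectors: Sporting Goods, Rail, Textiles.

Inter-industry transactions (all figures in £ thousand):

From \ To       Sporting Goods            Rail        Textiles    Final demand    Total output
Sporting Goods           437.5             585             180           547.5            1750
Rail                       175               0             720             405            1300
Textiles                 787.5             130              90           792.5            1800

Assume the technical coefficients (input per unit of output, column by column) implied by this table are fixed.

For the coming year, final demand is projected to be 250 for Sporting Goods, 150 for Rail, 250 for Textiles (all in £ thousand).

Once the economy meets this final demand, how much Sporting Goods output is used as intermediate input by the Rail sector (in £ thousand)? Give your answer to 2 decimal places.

z_12 = 216.22

Technical coefficients a_ij = z_ij / X_j:
  a_11 = 437.5/1750 = 0.25, a_21 = 175/1750 = 0.10, a_31 = 787.5/1750 = 0.45
  a_12 = 585/1300 = 0.45, a_22 = 0/1300 = 0.00, a_32 = 130/1300 = 0.10
  a_13 = 180/1800 = 0.10, a_23 = 720/1800 = 0.40, a_33 = 90/1800 = 0.05
I − A =
  [   0.75    -0.45    -0.10]
  [  -0.10     1.00    -0.40]
  [  -0.45    -0.10     0.95]
Cofactors of I−A, C_ij = (−1)^(i+j)·(minor ij) (rows/columns in the sector order above):
  C_11 = (1.00)(0.95) − (-0.40)(-0.10) = 0.9100
  C_12 = −[(-0.10)(0.95) − (-0.40)(-0.45)] = 0.2750
  C_13 = (-0.10)(-0.10) − (1.00)(-0.45) = 0.4600
  C_21 = −[(-0.45)(0.95) − (-0.10)(-0.10)] = 0.4375
  C_22 = (0.75)(0.95) − (-0.10)(-0.45) = 0.6675
  C_23 = −[(0.75)(-0.10) − (-0.45)(-0.45)] = 0.2775
  C_31 = (-0.45)(-0.40) − (-0.10)(1.00) = 0.2800
  C_32 = −[(0.75)(-0.40) − (-0.10)(-0.10)] = 0.3100
  C_33 = (0.75)(1.00) − (-0.45)(-0.10) = 0.7050
det(I−A) = Σ_j (I−A)_1j·C_1j = (0.75)(0.9100) + (-0.45)(0.2750) + (-0.10)(0.4600) = 0.51275
adj(I−A) = Cᵀ =
  [ 0.9100   0.4375   0.2800]
  [ 0.2750   0.6675   0.3100]
  [ 0.4600   0.2775   0.7050]
(I − A)⁻¹ = adj(I−A) / det(I−A) ≈
  [   1.7747     0.8532     0.5461]
  [   0.5363     1.3018     0.6046]
  [   0.8971     0.5412     1.3749]
First solve x = (I − A)⁻¹ d = adj(I−A)·d / det(I−A); in particular x_2 = (0.2750·250 + 0.6675·150 + 0.3100·250) / 0.51275 = 246.375 / 0.51275 ≈ 480.4973.
Intermediate flow from 1 to 2: z_12 = a_12 · x_2 = 0.45 × 246.375 / 0.51275 = 110.86875 / 0.51275 ≈ 216.22.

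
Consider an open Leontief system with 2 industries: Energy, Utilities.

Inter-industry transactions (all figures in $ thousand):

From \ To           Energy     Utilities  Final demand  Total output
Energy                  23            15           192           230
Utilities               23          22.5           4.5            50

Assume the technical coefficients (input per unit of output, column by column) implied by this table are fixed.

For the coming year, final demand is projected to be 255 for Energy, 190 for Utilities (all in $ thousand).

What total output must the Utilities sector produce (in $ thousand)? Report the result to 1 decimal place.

x_2 = 422.6

Technical coefficients a_ij = z_ij / X_j:
  a_11 = 23/230 = 0.10, a_21 = 23/230 = 0.10
  a_12 = 15/50 = 0.30, a_22 = 22.5/50 = 0.45
I − A =
  [   0.90    -0.30]
  [  -0.10     0.55]
det(I−A) = (0.90)(0.55) − (-0.30)(-0.10) = 0.4650
adj(I−A) = [[0.55, 0.30], [0.10, 0.90]]
(I − A)⁻¹ = adj(I−A) / det(I−A) ≈
  [   1.1828     0.6452]
  [   0.2151     1.9355]
x = (I − A)⁻¹ d = adj(I−A)·d / det(I−A), with det(I−A) = 0.4650:
  x_1 = (0.55·255 + 0.30·190) / 0.4650 = 197.25 / 0.4650 ≈ 424.2
  x_2 = (0.10·255 + 0.90·190) / 0.4650 = 196.50 / 0.4650 ≈ 422.6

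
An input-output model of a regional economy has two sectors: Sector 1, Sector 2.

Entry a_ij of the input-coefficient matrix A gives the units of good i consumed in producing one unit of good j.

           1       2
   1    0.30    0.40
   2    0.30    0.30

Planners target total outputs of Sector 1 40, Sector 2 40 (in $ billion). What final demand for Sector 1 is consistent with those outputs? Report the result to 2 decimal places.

d_1 = 12.00

I − A =
  [   0.70    -0.40]
  [  -0.30     0.70]
d = (I − A) x:
  d_1 = (+0.70)·40 + (-0.40)·40 = 12.00
  d_2 = (-0.30)·40 + (+0.70)·40 = 16.00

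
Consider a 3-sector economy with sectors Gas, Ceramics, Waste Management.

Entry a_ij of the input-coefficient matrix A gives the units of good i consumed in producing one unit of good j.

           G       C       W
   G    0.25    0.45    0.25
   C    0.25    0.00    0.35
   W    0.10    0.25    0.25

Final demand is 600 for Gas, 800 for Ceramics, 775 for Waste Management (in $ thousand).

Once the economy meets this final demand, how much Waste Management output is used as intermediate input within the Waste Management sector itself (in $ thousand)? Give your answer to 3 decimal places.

I − A =
  [   0.75    -0.45    -0.25]
  [  -0.25     1.00    -0.35]
  [  -0.10    -0.25     0.75]
Cofactors of I−A, C_ij = (−1)^(i+j)·(minor ij) (rows/columns in the sector order above):
  C_11 = (1.00)(0.75) − (-0.35)(-0.25) = 0.6625
  C_12 = −[(-0.25)(0.75) − (-0.35)(-0.10)] = 0.2225
  C_13 = (-0.25)(-0.25) − (1.00)(-0.10) = 0.1625
  C_21 = −[(-0.45)(0.75) − (-0.25)(-0.25)] = 0.4000
  C_22 = (0.75)(0.75) − (-0.25)(-0.10) = 0.5375
  C_23 = −[(0.75)(-0.25) − (-0.45)(-0.10)] = 0.2325
  C_31 = (-0.45)(-0.35) − (-0.25)(1.00) = 0.4075
  C_32 = −[(0.75)(-0.35) − (-0.25)(-0.25)] = 0.3250
  C_33 = (0.75)(1.00) − (-0.45)(-0.25) = 0.6375
det(I−A) = Σ_j (I−A)_1j·C_1j = (0.75)(0.6625) + (-0.45)(0.2225) + (-0.25)(0.1625) = 0.356125
adj(I−A) = Cᵀ =
  [ 0.6625   0.4000   0.4075]
  [ 0.2225   0.5375   0.3250]
  [ 0.1625   0.2325   0.6375]
(I − A)⁻¹ = adj(I−A) / det(I−A) ≈
  [   1.8603     1.1232     1.1443]
  [   0.6248     1.5093     0.9126]
  [   0.4563     0.6529     1.7901]
First solve x = (I − A)⁻¹ d = adj(I−A)·d / det(I−A); in particular x_W = (0.1625·600 + 0.2325·800 + 0.6375·775) / 0.356125 = 777.5625 / 0.356125 ≈ 2183.39768.
Intermediate flow from W to W: z_WW = a_WW · x_W = 0.25 × 777.5625 / 0.356125 = 194.390625 / 0.356125 ≈ 545.849.

z_WW = 545.849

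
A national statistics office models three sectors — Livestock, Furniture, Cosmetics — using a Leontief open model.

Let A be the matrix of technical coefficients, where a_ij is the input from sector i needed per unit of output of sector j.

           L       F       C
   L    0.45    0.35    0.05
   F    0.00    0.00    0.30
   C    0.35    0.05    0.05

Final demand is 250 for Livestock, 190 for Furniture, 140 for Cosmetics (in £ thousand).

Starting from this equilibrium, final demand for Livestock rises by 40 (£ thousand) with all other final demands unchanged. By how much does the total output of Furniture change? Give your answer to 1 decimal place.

I − A =
  [   0.55    -0.35    -0.05]
  [   0.00     1.00    -0.30]
  [  -0.35    -0.05     0.95]
Cofactors of I−A, C_ij = (−1)^(i+j)·(minor ij) (rows/columns in the sector order above):
  C_11 = (1.00)(0.95) − (-0.30)(-0.05) = 0.9350
  C_12 = −[(0.00)(0.95) − (-0.30)(-0.35)] = 0.1050
  C_13 = (0.00)(-0.05) − (1.00)(-0.35) = 0.3500
  C_21 = −[(-0.35)(0.95) − (-0.05)(-0.05)] = 0.3350
  C_22 = (0.55)(0.95) − (-0.05)(-0.35) = 0.5050
  C_23 = −[(0.55)(-0.05) − (-0.35)(-0.35)] = 0.1500
  C_31 = (-0.35)(-0.30) − (-0.05)(1.00) = 0.1550
  C_32 = −[(0.55)(-0.30) − (-0.05)(0.00)] = 0.1650
  C_33 = (0.55)(1.00) − (-0.35)(0.00) = 0.5500
det(I−A) = Σ_j (I−A)_1j·C_1j = (0.55)(0.9350) + (-0.35)(0.1050) + (-0.05)(0.3500) = 0.4600
adj(I−A) = Cᵀ =
  [ 0.9350   0.3350   0.1550]
  [ 0.1050   0.5050   0.1650]
  [ 0.3500   0.1500   0.5500]
(I − A)⁻¹ = adj(I−A) / det(I−A) ≈
  [   2.0326     0.7283     0.3370]
  [   0.2283     1.0978     0.3587]
  [   0.7609     0.3261     1.1957]
Δx = (I − A)⁻¹ Δd with Δd having +40 in the Livestock component and 0 elsewhere.
So Δx_F = L_FL · (+40), where L_FL = adj(I−A)_FL / det(I−A) = 0.1050 / 0.4600.
Δx_F = 0.1050 × (+40) / 0.4600 = 4.20 / 0.4600 ≈ 9.1.

Δx_F = 9.1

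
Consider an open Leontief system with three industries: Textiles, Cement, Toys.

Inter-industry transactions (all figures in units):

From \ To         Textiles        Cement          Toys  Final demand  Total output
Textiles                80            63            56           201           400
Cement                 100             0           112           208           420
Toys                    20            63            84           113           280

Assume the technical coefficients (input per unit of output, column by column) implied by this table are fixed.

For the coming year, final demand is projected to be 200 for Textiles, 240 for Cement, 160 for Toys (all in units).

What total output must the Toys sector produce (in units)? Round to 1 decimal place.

x_3 = 365.6

Technical coefficients a_ij = z_ij / X_j:
  a_11 = 80/400 = 0.20, a_21 = 100/400 = 0.25, a_31 = 20/400 = 0.05
  a_12 = 63/420 = 0.15, a_22 = 0/420 = 0.00, a_32 = 63/420 = 0.15
  a_13 = 56/280 = 0.20, a_23 = 112/280 = 0.40, a_33 = 84/280 = 0.30
I − A =
  [   0.80    -0.15    -0.20]
  [  -0.25     1.00    -0.40]
  [  -0.05    -0.15     0.70]
Cofactors of I−A, C_ij = (−1)^(i+j)·(minor ij) (rows/columns in the sector order above):
  C_11 = (1.00)(0.70) − (-0.40)(-0.15) = 0.6400
  C_12 = −[(-0.25)(0.70) − (-0.40)(-0.05)] = 0.1950
  C_13 = (-0.25)(-0.15) − (1.00)(-0.05) = 0.0875
  C_21 = −[(-0.15)(0.70) − (-0.20)(-0.15)] = 0.1350
  C_22 = (0.80)(0.70) − (-0.20)(-0.05) = 0.5500
  C_23 = −[(0.80)(-0.15) − (-0.15)(-0.05)] = 0.1275
  C_31 = (-0.15)(-0.40) − (-0.20)(1.00) = 0.2600
  C_32 = −[(0.80)(-0.40) − (-0.20)(-0.25)] = 0.3700
  C_33 = (0.80)(1.00) − (-0.15)(-0.25) = 0.7625
det(I−A) = Σ_j (I−A)_1j·C_1j = (0.80)(0.6400) + (-0.15)(0.1950) + (-0.20)(0.0875) = 0.46525
adj(I−A) = Cᵀ =
  [ 0.6400   0.1350   0.2600]
  [ 0.1950   0.5500   0.3700]
  [ 0.0875   0.1275   0.7625]
(I − A)⁻¹ = adj(I−A) / det(I−A) ≈
  [   1.3756     0.2902     0.5588]
  [   0.4191     1.1822     0.7953]
  [   0.1881     0.2740     1.6389]
x = (I − A)⁻¹ d = adj(I−A)·d / det(I−A), with det(I−A) = 0.46525:
  x_1 = (0.6400·200 + 0.1350·240 + 0.2600·160) / 0.46525 = 202.00 / 0.46525 ≈ 434.2
  x_2 = (0.1950·200 + 0.5500·240 + 0.3700·160) / 0.46525 = 230.20 / 0.46525 ≈ 494.8
  x_3 = (0.0875·200 + 0.1275·240 + 0.7625·160) / 0.46525 = 170.10 / 0.46525 ≈ 365.6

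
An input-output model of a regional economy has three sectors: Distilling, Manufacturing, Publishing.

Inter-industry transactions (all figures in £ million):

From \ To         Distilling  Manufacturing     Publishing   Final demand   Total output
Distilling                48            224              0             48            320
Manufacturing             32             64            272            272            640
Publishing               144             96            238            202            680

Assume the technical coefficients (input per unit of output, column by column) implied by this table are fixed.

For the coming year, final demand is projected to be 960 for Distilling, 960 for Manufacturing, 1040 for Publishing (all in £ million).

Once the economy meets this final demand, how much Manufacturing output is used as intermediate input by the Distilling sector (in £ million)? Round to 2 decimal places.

Technical coefficients a_ij = z_ij / X_j:
  a_11 = 48/320 = 0.15, a_21 = 32/320 = 0.10, a_31 = 144/320 = 0.45
  a_12 = 224/640 = 0.35, a_22 = 64/640 = 0.10, a_32 = 96/640 = 0.15
  a_13 = 0/680 = 0.00, a_23 = 272/680 = 0.40, a_33 = 238/680 = 0.35
I − A =
  [   0.85    -0.35     0.00]
  [  -0.10     0.90    -0.40]
  [  -0.45    -0.15     0.65]
Cofactors of I−A, C_ij = (−1)^(i+j)·(minor ij) (rows/columns in the sector order above):
  C_11 = (0.90)(0.65) − (-0.40)(-0.15) = 0.5250
  C_12 = −[(-0.10)(0.65) − (-0.40)(-0.45)] = 0.2450
  C_13 = (-0.10)(-0.15) − (0.90)(-0.45) = 0.4200
  C_21 = −[(-0.35)(0.65) − (0.00)(-0.15)] = 0.2275
  C_22 = (0.85)(0.65) − (0.00)(-0.45) = 0.5525
  C_23 = −[(0.85)(-0.15) − (-0.35)(-0.45)] = 0.2850
  C_31 = (-0.35)(-0.40) − (0.00)(0.90) = 0.1400
  C_32 = −[(0.85)(-0.40) − (0.00)(-0.10)] = 0.3400
  C_33 = (0.85)(0.90) − (-0.35)(-0.10) = 0.7300
det(I−A) = Σ_j (I−A)_1j·C_1j = (0.85)(0.5250) + (-0.35)(0.2450) + (0.00)(0.4200) = 0.3605
adj(I−A) = Cᵀ =
  [ 0.5250   0.2275   0.1400]
  [ 0.2450   0.5525   0.3400]
  [ 0.4200   0.2850   0.7300]
(I − A)⁻¹ = adj(I−A) / det(I−A) ≈
  [   1.4563     0.6311     0.3883]
  [   0.6796     1.5326     0.9431]
  [   1.1650     0.7906     2.0250]
First solve x = (I − A)⁻¹ d = adj(I−A)·d / det(I−A); in particular x_1 = (0.5250·960 + 0.2275·960 + 0.1400·1040) / 0.3605 = 868.00 / 0.3605 ≈ 2407.7670.
Intermediate flow from 2 to 1: z_21 = a_21 · x_1 = 0.10 × 868.00 / 0.3605 = 86.80 / 0.3605 ≈ 240.78.

z_21 = 240.78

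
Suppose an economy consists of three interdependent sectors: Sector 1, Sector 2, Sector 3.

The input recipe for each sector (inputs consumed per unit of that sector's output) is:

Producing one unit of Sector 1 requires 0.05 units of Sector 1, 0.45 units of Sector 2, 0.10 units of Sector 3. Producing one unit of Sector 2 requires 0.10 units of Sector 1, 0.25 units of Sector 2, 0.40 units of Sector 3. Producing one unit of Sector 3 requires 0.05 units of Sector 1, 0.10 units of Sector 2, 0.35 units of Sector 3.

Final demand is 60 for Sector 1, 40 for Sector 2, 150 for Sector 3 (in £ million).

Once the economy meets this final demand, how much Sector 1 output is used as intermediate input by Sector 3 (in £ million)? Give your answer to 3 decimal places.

I − A =
  [   0.95    -0.10    -0.05]
  [  -0.45     0.75    -0.10]
  [  -0.10    -0.40     0.65]
Cofactors of I−A, C_ij = (−1)^(i+j)·(minor ij) (rows/columns in the sector order above):
  C_11 = (0.75)(0.65) − (-0.10)(-0.40) = 0.4475
  C_12 = −[(-0.45)(0.65) − (-0.10)(-0.10)] = 0.3025
  C_13 = (-0.45)(-0.40) − (0.75)(-0.10) = 0.2550
  C_21 = −[(-0.10)(0.65) − (-0.05)(-0.40)] = 0.0850
  C_22 = (0.95)(0.65) − (-0.05)(-0.10) = 0.6125
  C_23 = −[(0.95)(-0.40) − (-0.10)(-0.10)] = 0.3900
  C_31 = (-0.10)(-0.10) − (-0.05)(0.75) = 0.0475
  C_32 = −[(0.95)(-0.10) − (-0.05)(-0.45)] = 0.1175
  C_33 = (0.95)(0.75) − (-0.10)(-0.45) = 0.6675
det(I−A) = Σ_j (I−A)_1j·C_1j = (0.95)(0.4475) + (-0.10)(0.3025) + (-0.05)(0.2550) = 0.382125
adj(I−A) = Cᵀ =
  [ 0.4475   0.0850   0.0475]
  [ 0.3025   0.6125   0.1175]
  [ 0.2550   0.3900   0.6675]
(I − A)⁻¹ = adj(I−A) / det(I−A) ≈
  [   1.1711     0.2224     0.1243]
  [   0.7916     1.6029     0.3075]
  [   0.6673     1.0206     1.7468]
First solve x = (I − A)⁻¹ d = adj(I−A)·d / det(I−A); in particular x_3 = (0.2550·60 + 0.3900·40 + 0.6675·150) / 0.382125 = 131.025 / 0.382125 ≈ 342.88518.
Intermediate flow from 1 to 3: z_13 = a_13 · x_3 = 0.05 × 131.025 / 0.382125 = 6.55125 / 0.382125 ≈ 17.144.

z_13 = 17.144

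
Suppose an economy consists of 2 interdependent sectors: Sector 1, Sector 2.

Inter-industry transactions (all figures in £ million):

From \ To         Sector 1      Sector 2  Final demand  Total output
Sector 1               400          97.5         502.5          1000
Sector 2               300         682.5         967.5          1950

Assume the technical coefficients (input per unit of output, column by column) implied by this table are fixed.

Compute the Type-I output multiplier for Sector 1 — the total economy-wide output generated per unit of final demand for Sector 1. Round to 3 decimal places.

m_1 = 2.533

Technical coefficients a_ij = z_ij / X_j:
  a_11 = 400/1000 = 0.40, a_21 = 300/1000 = 0.30
  a_12 = 97.5/1950 = 0.05, a_22 = 682.5/1950 = 0.35
I − A =
  [   0.60    -0.05]
  [  -0.30     0.65]
det(I−A) = (0.60)(0.65) − (-0.05)(-0.30) = 0.3750
adj(I−A) = [[0.65, 0.05], [0.30, 0.60]]
(I − A)⁻¹ = adj(I−A) / det(I−A) ≈
  [   1.7333     0.1333]
  [   0.8000     1.6000]
The output multiplier for sector j is the column-j sum of the Leontief inverse (I − A)⁻¹ = adj(I−A) / det(I−A).
Column 1 of adj(I−A): (0.65, 0.30); det(I−A) = 0.3750.
m_1 = (0.65 + 0.30) / 0.3750 = 0.95 / 0.3750 ≈ 2.533.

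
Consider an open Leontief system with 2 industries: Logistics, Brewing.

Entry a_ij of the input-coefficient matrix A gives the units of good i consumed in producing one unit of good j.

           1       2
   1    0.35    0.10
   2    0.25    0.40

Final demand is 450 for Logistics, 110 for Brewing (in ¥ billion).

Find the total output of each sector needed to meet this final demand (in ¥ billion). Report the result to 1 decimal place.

x_1 = 769.9, x_2 = 504.1

I − A =
  [   0.65    -0.10]
  [  -0.25     0.60]
det(I−A) = (0.65)(0.60) − (-0.10)(-0.25) = 0.3650
adj(I−A) = [[0.60, 0.10], [0.25, 0.65]]
(I − A)⁻¹ = adj(I−A) / det(I−A) ≈
  [   1.6438     0.2740]
  [   0.6849     1.7808]
x = (I − A)⁻¹ d = adj(I−A)·d / det(I−A), with det(I−A) = 0.3650:
  x_1 = (0.60·450 + 0.10·110) / 0.3650 = 281.00 / 0.3650 ≈ 769.9
  x_2 = (0.25·450 + 0.65·110) / 0.3650 = 184.00 / 0.3650 ≈ 504.1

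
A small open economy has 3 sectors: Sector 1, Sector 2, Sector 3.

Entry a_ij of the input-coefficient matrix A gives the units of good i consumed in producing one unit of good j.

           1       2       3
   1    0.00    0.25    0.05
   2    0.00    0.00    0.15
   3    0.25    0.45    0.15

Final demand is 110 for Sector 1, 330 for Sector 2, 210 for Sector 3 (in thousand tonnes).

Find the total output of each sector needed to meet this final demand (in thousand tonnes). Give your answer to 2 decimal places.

I − A =
  [   1.00    -0.25    -0.05]
  [   0.00     1.00    -0.15]
  [  -0.25    -0.45     0.85]
Cofactors of I−A, C_ij = (−1)^(i+j)·(minor ij) (rows/columns in the sector order above):
  C_11 = (1.00)(0.85) − (-0.15)(-0.45) = 0.7825
  C_12 = −[(0.00)(0.85) − (-0.15)(-0.25)] = 0.0375
  C_13 = (0.00)(-0.45) − (1.00)(-0.25) = 0.2500
  C_21 = −[(-0.25)(0.85) − (-0.05)(-0.45)] = 0.2350
  C_22 = (1.00)(0.85) − (-0.05)(-0.25) = 0.8375
  C_23 = −[(1.00)(-0.45) − (-0.25)(-0.25)] = 0.5125
  C_31 = (-0.25)(-0.15) − (-0.05)(1.00) = 0.0875
  C_32 = −[(1.00)(-0.15) − (-0.05)(0.00)] = 0.1500
  C_33 = (1.00)(1.00) − (-0.25)(0.00) = 1.0000
det(I−A) = Σ_j (I−A)_1j·C_1j = (1.00)(0.7825) + (-0.25)(0.0375) + (-0.05)(0.2500) = 0.760625
adj(I−A) = Cᵀ =
  [ 0.7825   0.2350   0.0875]
  [ 0.0375   0.8375   0.1500]
  [ 0.2500   0.5125   1.0000]
(I − A)⁻¹ = adj(I−A) / det(I−A) ≈
  [   1.0288     0.3090     0.1150]
  [   0.0493     1.1011     0.1972]
  [   0.3287     0.6738     1.3147]
x = (I − A)⁻¹ d = adj(I−A)·d / det(I−A), with det(I−A) = 0.760625:
  x_1 = (0.7825·110 + 0.2350·330 + 0.0875·210) / 0.760625 = 182.00 / 0.760625 ≈ 239.28
  x_2 = (0.0375·110 + 0.8375·330 + 0.1500·210) / 0.760625 = 312.00 / 0.760625 ≈ 410.19
  x_3 = (0.2500·110 + 0.5125·330 + 1.0000·210) / 0.760625 = 406.625 / 0.760625 ≈ 534.59

x_1 = 239.28, x_2 = 410.19, x_3 = 534.59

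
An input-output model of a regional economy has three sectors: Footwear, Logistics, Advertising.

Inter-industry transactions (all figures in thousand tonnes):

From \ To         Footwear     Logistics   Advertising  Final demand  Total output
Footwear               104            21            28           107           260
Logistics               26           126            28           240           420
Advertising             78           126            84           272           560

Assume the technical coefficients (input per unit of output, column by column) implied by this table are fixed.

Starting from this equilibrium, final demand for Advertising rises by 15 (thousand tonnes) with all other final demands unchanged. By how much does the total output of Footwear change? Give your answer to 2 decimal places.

Δx_1 = 1.70

Technical coefficients a_ij = z_ij / X_j:
  a_11 = 104/260 = 0.40, a_21 = 26/260 = 0.10, a_31 = 78/260 = 0.30
  a_12 = 21/420 = 0.05, a_22 = 126/420 = 0.30, a_32 = 126/420 = 0.30
  a_13 = 28/560 = 0.05, a_23 = 28/560 = 0.05, a_33 = 84/560 = 0.15
I − A =
  [   0.60    -0.05    -0.05]
  [  -0.10     0.70    -0.05]
  [  -0.30    -0.30     0.85]
Cofactors of I−A, C_ij = (−1)^(i+j)·(minor ij) (rows/columns in the sector order above):
  C_11 = (0.70)(0.85) − (-0.05)(-0.30) = 0.5800
  C_12 = −[(-0.10)(0.85) − (-0.05)(-0.30)] = 0.1000
  C_13 = (-0.10)(-0.30) − (0.70)(-0.30) = 0.2400
  C_21 = −[(-0.05)(0.85) − (-0.05)(-0.30)] = 0.0575
  C_22 = (0.60)(0.85) − (-0.05)(-0.30) = 0.4950
  C_23 = −[(0.60)(-0.30) − (-0.05)(-0.30)] = 0.1950
  C_31 = (-0.05)(-0.05) − (-0.05)(0.70) = 0.0375
  C_32 = −[(0.60)(-0.05) − (-0.05)(-0.10)] = 0.0350
  C_33 = (0.60)(0.70) − (-0.05)(-0.10) = 0.4150
det(I−A) = Σ_j (I−A)_1j·C_1j = (0.60)(0.5800) + (-0.05)(0.1000) + (-0.05)(0.2400) = 0.3310
adj(I−A) = Cᵀ =
  [ 0.5800   0.0575   0.0375]
  [ 0.1000   0.4950   0.0350]
  [ 0.2400   0.1950   0.4150]
(I − A)⁻¹ = adj(I−A) / det(I−A) ≈
  [   1.7523     0.1737     0.1133]
  [   0.3021     1.4955     0.1057]
  [   0.7251     0.5891     1.2538]
Δx = (I − A)⁻¹ Δd with Δd having +15 in the Advertising component and 0 elsewhere.
So Δx_1 = L_13 · (+15), where L_13 = adj(I−A)_13 / det(I−A) = 0.0375 / 0.3310.
Δx_1 = 0.0375 × (+15) / 0.3310 = 0.5625 / 0.3310 ≈ 1.70.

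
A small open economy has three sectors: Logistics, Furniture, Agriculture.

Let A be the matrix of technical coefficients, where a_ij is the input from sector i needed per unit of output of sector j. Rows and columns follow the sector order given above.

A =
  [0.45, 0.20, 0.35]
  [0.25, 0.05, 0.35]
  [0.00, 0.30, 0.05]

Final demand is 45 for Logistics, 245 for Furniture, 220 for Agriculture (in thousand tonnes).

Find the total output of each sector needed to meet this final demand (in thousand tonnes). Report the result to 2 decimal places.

I − A =
  [   0.55    -0.20    -0.35]
  [  -0.25     0.95    -0.35]
  [   0.00    -0.30     0.95]
Cofactors of I−A, C_ij = (−1)^(i+j)·(minor ij) (rows/columns in the sector order above):
  C_11 = (0.95)(0.95) − (-0.35)(-0.30) = 0.7975
  C_12 = −[(-0.25)(0.95) − (-0.35)(0.00)] = 0.2375
  C_13 = (-0.25)(-0.30) − (0.95)(0.00) = 0.0750
  C_21 = −[(-0.20)(0.95) − (-0.35)(-0.30)] = 0.2950
  C_22 = (0.55)(0.95) − (-0.35)(0.00) = 0.5225
  C_23 = −[(0.55)(-0.30) − (-0.20)(0.00)] = 0.1650
  C_31 = (-0.20)(-0.35) − (-0.35)(0.95) = 0.4025
  C_32 = −[(0.55)(-0.35) − (-0.35)(-0.25)] = 0.2800
  C_33 = (0.55)(0.95) − (-0.20)(-0.25) = 0.4725
det(I−A) = Σ_j (I−A)_1j·C_1j = (0.55)(0.7975) + (-0.20)(0.2375) + (-0.35)(0.0750) = 0.364875
adj(I−A) = Cᵀ =
  [ 0.7975   0.2950   0.4025]
  [ 0.2375   0.5225   0.2800]
  [ 0.0750   0.1650   0.4725]
(I − A)⁻¹ = adj(I−A) / det(I−A) ≈
  [   2.1857     0.8085     1.1031]
  [   0.6509     1.4320     0.7674]
  [   0.2055     0.4522     1.2950]
x = (I − A)⁻¹ d = adj(I−A)·d / det(I−A), with det(I−A) = 0.364875:
  x_L = (0.7975·45 + 0.2950·245 + 0.4025·220) / 0.364875 = 196.7125 / 0.364875 ≈ 539.12
  x_F = (0.2375·45 + 0.5225·245 + 0.2800·220) / 0.364875 = 200.30 / 0.364875 ≈ 548.96
  x_A = (0.0750·45 + 0.1650·245 + 0.4725·220) / 0.364875 = 147.75 / 0.364875 ≈ 404.93

x_L = 539.12, x_F = 548.96, x_A = 404.93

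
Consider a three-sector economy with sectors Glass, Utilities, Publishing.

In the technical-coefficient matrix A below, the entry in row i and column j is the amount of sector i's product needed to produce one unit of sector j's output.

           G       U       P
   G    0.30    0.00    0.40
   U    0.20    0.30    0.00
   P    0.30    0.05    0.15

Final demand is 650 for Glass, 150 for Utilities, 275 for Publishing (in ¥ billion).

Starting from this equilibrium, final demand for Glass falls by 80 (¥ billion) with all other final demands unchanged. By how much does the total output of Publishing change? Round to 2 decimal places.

Δx_P = -53.58

I − A =
  [   0.70     0.00    -0.40]
  [  -0.20     0.70     0.00]
  [  -0.30    -0.05     0.85]
Cofactors of I−A, C_ij = (−1)^(i+j)·(minor ij) (rows/columns in the sector order above):
  C_11 = (0.70)(0.85) − (0.00)(-0.05) = 0.5950
  C_12 = −[(-0.20)(0.85) − (0.00)(-0.30)] = 0.1700
  C_13 = (-0.20)(-0.05) − (0.70)(-0.30) = 0.2200
  C_21 = −[(0.00)(0.85) − (-0.40)(-0.05)] = 0.0200
  C_22 = (0.70)(0.85) − (-0.40)(-0.30) = 0.4750
  C_23 = −[(0.70)(-0.05) − (0.00)(-0.30)] = 0.0350
  C_31 = (0.00)(0.00) − (-0.40)(0.70) = 0.2800
  C_32 = −[(0.70)(0.00) − (-0.40)(-0.20)] = 0.0800
  C_33 = (0.70)(0.70) − (0.00)(-0.20) = 0.4900
det(I−A) = Σ_j (I−A)_1j·C_1j = (0.70)(0.5950) + (0.00)(0.1700) + (-0.40)(0.2200) = 0.3285
adj(I−A) = Cᵀ =
  [ 0.5950   0.0200   0.2800]
  [ 0.1700   0.4750   0.0800]
  [ 0.2200   0.0350   0.4900]
(I − A)⁻¹ = adj(I−A) / det(I−A) ≈
  [   1.8113     0.0609     0.8524]
  [   0.5175     1.4460     0.2435]
  [   0.6697     0.1065     1.4916]
Δx = (I − A)⁻¹ Δd with Δd having -80 in the Glass component and 0 elsewhere.
So Δx_P = L_PG · (-80), where L_PG = adj(I−A)_PG / det(I−A) = 0.2200 / 0.3285.
Δx_P = 0.2200 × (-80) / 0.3285 = -17.60 / 0.3285 ≈ -53.58.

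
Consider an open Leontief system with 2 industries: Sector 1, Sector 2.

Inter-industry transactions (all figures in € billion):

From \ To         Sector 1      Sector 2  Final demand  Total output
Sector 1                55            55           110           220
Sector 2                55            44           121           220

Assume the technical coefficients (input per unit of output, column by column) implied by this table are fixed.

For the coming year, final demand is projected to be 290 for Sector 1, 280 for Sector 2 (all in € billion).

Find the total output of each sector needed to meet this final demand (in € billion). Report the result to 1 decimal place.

Technical coefficients a_ij = z_ij / X_j:
  a_11 = 55/220 = 0.25, a_21 = 55/220 = 0.25
  a_12 = 55/220 = 0.25, a_22 = 44/220 = 0.20
I − A =
  [   0.75    -0.25]
  [  -0.25     0.80]
det(I−A) = (0.75)(0.80) − (-0.25)(-0.25) = 0.5375
adj(I−A) = [[0.80, 0.25], [0.25, 0.75]]
(I − A)⁻¹ = adj(I−A) / det(I−A) ≈
  [   1.4884     0.4651]
  [   0.4651     1.3953]
x = (I − A)⁻¹ d = adj(I−A)·d / det(I−A), with det(I−A) = 0.5375:
  x_1 = (0.80·290 + 0.25·280) / 0.5375 = 302.00 / 0.5375 ≈ 561.9
  x_2 = (0.25·290 + 0.75·280) / 0.5375 = 282.50 / 0.5375 ≈ 525.6

x_1 = 561.9, x_2 = 525.6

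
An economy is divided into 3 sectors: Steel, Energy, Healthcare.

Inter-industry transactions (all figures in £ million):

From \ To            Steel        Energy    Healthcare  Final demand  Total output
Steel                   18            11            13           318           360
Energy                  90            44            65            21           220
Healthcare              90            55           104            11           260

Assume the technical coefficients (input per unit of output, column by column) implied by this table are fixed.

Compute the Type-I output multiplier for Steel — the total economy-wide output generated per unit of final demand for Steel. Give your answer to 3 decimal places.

Technical coefficients a_ij = z_ij / X_j:
  a_11 = 18/360 = 0.05, a_21 = 90/360 = 0.25, a_31 = 90/360 = 0.25
  a_12 = 11/220 = 0.05, a_22 = 44/220 = 0.20, a_32 = 55/220 = 0.25
  a_13 = 13/260 = 0.05, a_23 = 65/260 = 0.25, a_33 = 104/260 = 0.40
I − A =
  [   0.95    -0.05    -0.05]
  [  -0.25     0.80    -0.25]
  [  -0.25    -0.25     0.60]
Cofactors of I−A, C_ij = (−1)^(i+j)·(minor ij) (rows/columns in the sector order above):
  C_11 = (0.80)(0.60) − (-0.25)(-0.25) = 0.4175
  C_12 = −[(-0.25)(0.60) − (-0.25)(-0.25)] = 0.2125
  C_13 = (-0.25)(-0.25) − (0.80)(-0.25) = 0.2625
  C_21 = −[(-0.05)(0.60) − (-0.05)(-0.25)] = 0.0425
  C_22 = (0.95)(0.60) − (-0.05)(-0.25) = 0.5575
  C_23 = −[(0.95)(-0.25) − (-0.05)(-0.25)] = 0.2500
  C_31 = (-0.05)(-0.25) − (-0.05)(0.80) = 0.0525
  C_32 = −[(0.95)(-0.25) − (-0.05)(-0.25)] = 0.2500
  C_33 = (0.95)(0.80) − (-0.05)(-0.25) = 0.7475
det(I−A) = Σ_j (I−A)_1j·C_1j = (0.95)(0.4175) + (-0.05)(0.2125) + (-0.05)(0.2625) = 0.372875
adj(I−A) = Cᵀ =
  [ 0.4175   0.0425   0.0525]
  [ 0.2125   0.5575   0.2500]
  [ 0.2625   0.2500   0.7475]
(I − A)⁻¹ = adj(I−A) / det(I−A) ≈
  [   1.1197     0.1140     0.1408]
  [   0.5699     1.4951     0.6705]
  [   0.7040     0.6705     2.0047]
The output multiplier for sector j is the column-j sum of the Leontief inverse (I − A)⁻¹ = adj(I−A) / det(I−A).
Column 1 of adj(I−A): (0.4175, 0.2125, 0.2625); det(I−A) = 0.372875.
m_1 = (0.4175 + 0.2125 + 0.2625) / 0.372875 = 0.8925 / 0.372875 ≈ 2.394.

m_1 = 2.394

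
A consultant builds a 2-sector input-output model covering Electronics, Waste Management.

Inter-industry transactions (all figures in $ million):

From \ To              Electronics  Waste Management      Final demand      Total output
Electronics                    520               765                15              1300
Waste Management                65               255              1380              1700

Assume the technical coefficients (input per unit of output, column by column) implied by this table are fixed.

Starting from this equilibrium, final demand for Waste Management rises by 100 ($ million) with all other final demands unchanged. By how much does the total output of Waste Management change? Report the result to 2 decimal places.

Technical coefficients a_ij = z_ij / X_j:
  a_EE = 520/1300 = 0.40, a_WE = 65/1300 = 0.05
  a_EW = 765/1700 = 0.45, a_WW = 255/1700 = 0.15
I − A =
  [   0.60    -0.45]
  [  -0.05     0.85]
det(I−A) = (0.60)(0.85) − (-0.45)(-0.05) = 0.4875
adj(I−A) = [[0.85, 0.45], [0.05, 0.60]]
(I − A)⁻¹ = adj(I−A) / det(I−A) ≈
  [   1.7436     0.9231]
  [   0.1026     1.2308]
Δx = (I − A)⁻¹ Δd with Δd having +100 in the Waste Management component and 0 elsewhere.
So Δx_W = L_WW · (+100), where L_WW = adj(I−A)_WW / det(I−A) = 0.60 / 0.4875.
Δx_W = 0.60 × (+100) / 0.4875 = 60.00 / 0.4875 ≈ 123.08.

Δx_W = 123.08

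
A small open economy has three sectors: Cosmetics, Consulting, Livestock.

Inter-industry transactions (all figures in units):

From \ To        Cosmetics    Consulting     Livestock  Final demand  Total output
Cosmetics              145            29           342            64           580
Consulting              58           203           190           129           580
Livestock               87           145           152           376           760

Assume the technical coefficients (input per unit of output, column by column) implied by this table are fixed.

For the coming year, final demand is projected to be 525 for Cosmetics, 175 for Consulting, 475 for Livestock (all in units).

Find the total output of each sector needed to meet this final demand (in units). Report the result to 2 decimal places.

x_1 = 1459.46, x_2 = 940.41, x_3 = 1161.28

Technical coefficients a_ij = z_ij / X_j:
  a_11 = 145/580 = 0.25, a_21 = 58/580 = 0.10, a_31 = 87/580 = 0.15
  a_12 = 29/580 = 0.05, a_22 = 203/580 = 0.35, a_32 = 145/580 = 0.25
  a_13 = 342/760 = 0.45, a_23 = 190/760 = 0.25, a_33 = 152/760 = 0.20
I − A =
  [   0.75    -0.05    -0.45]
  [  -0.10     0.65    -0.25]
  [  -0.15    -0.25     0.80]
Cofactors of I−A, C_ij = (−1)^(i+j)·(minor ij) (rows/columns in the sector order above):
  C_11 = (0.65)(0.80) − (-0.25)(-0.25) = 0.4575
  C_12 = −[(-0.10)(0.80) − (-0.25)(-0.15)] = 0.1175
  C_13 = (-0.10)(-0.25) − (0.65)(-0.15) = 0.1225
  C_21 = −[(-0.05)(0.80) − (-0.45)(-0.25)] = 0.1525
  C_22 = (0.75)(0.80) − (-0.45)(-0.15) = 0.5325
  C_23 = −[(0.75)(-0.25) − (-0.05)(-0.15)] = 0.1950
  C_31 = (-0.05)(-0.25) − (-0.45)(0.65) = 0.3050
  C_32 = −[(0.75)(-0.25) − (-0.45)(-0.10)] = 0.2325
  C_33 = (0.75)(0.65) − (-0.05)(-0.10) = 0.4825
det(I−A) = Σ_j (I−A)_1j·C_1j = (0.75)(0.4575) + (-0.05)(0.1175) + (-0.45)(0.1225) = 0.282125
adj(I−A) = Cᵀ =
  [ 0.4575   0.1525   0.3050]
  [ 0.1175   0.5325   0.2325]
  [ 0.1225   0.1950   0.4825]
(I − A)⁻¹ = adj(I−A) / det(I−A) ≈
  [   1.6216     0.5405     1.0811]
  [   0.4165     1.8875     0.8241]
  [   0.4342     0.6912     1.7102]
x = (I − A)⁻¹ d = adj(I−A)·d / det(I−A), with det(I−A) = 0.282125:
  x_1 = (0.4575·525 + 0.1525·175 + 0.3050·475) / 0.282125 = 411.75 / 0.282125 ≈ 1459.46
  x_2 = (0.1175·525 + 0.5325·175 + 0.2325·475) / 0.282125 = 265.3125 / 0.282125 ≈ 940.41
  x_3 = (0.1225·525 + 0.1950·175 + 0.4825·475) / 0.282125 = 327.625 / 0.282125 ≈ 1161.28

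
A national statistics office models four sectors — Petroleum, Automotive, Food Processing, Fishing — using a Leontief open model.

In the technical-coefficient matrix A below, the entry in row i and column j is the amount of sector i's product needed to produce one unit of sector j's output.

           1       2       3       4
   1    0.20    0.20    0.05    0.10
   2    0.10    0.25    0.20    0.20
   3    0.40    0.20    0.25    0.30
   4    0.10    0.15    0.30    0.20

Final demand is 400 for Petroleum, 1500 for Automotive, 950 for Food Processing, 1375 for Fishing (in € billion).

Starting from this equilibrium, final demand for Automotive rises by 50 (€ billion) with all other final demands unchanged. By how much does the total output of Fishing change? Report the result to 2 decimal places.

Δx_4 = 47.89

I − A =
  [   0.80    -0.20    -0.05    -0.10]
  [  -0.10     0.75    -0.20    -0.20]
  [  -0.40    -0.20     0.75    -0.30]
  [  -0.10    -0.15    -0.30     0.80]
Compute the cofactors C_ij = (−1)^(i+j)·(3×3 minor ij) of I−A; the adjugate is their transpose:
adj(I−A) = Cᵀ =
  [ 0.3070   0.1295   0.0980   0.1075]
  [ 0.1600   0.3710   0.1820   0.1810]
  [ 0.2750   0.2380   0.4270   0.2540]
  [ 0.1715   0.1750   0.2065   0.3710]
det(I−A) = Σ_j (I−A)_1j·C_1j = (0.80)(0.3070) + (-0.20)(0.1600) + (-0.05)(0.2750) + (-0.10)(0.1715) = 0.1827
(I − A)⁻¹ = adj(I−A) / det(I−A) ≈
  [   1.6804     0.7088     0.5364     0.5884]
  [   0.8758     2.0307     0.9962     0.9907]
  [   1.5052     1.3027     2.3372     1.3903]
  [   0.9387     0.9579     1.1303     2.0307]
Δx = (I − A)⁻¹ Δd with Δd having +50 in the Automotive component and 0 elsewhere.
So Δx_4 = L_42 · (+50), where L_42 = adj(I−A)_42 / det(I−A) = 0.1750 / 0.1827.
Δx_4 = 0.1750 × (+50) / 0.1827 = 8.75 / 0.1827 ≈ 47.89.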